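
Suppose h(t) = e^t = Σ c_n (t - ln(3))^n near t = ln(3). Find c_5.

Differentiate repeatedly and evaluate at the center.
h(ln(3)) = 3
h′(ln(3)) = 3
h′′(ln(3)) = 3
h′′′(ln(3)) = 3
h^(4)(ln(3)) = 3
h^(5)(ln(3)) = 3
So c_5 = h^(5)(ln(3))/5! = 1/40.

1/40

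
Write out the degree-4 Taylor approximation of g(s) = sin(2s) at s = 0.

Use the known series and substitute for the argument.
[s^0] = 0;  [s^1] = 2;  [s^2] = 0;  [s^3] = -4/3;  [s^4] = 0.

-4*s^3/3 + 2*s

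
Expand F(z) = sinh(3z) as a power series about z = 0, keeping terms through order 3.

[z^0] = 0;  [z^1] = 3;  [z^2] = 0;  [z^3] = 9/2.

9*z^3/2 + 3*z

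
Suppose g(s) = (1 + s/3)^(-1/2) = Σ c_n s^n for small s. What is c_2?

1/24

g(0) = 1
g′(0) = -1/6
g′′(0) = 1/12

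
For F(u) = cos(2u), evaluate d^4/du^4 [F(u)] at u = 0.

The coefficient of u^4 in the expansion is 2/3, so F^(4)(0) = 4! * (2/3) = 16.

16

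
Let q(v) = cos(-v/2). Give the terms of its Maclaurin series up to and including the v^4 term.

[v^0] = 1;  [v^1] = 0;  [v^2] = -1/8;  [v^3] = 0;  [v^4] = 1/384.

v^4/384 - v^2/8 + 1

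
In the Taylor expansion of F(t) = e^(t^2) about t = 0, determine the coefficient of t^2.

1

c_2 = F′′(0)/2! = 1.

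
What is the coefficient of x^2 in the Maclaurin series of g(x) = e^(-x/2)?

g(0) = 1
g′(0) = -1/2
g′′(0) = 1/4
Then c_k = g^(k)(0)/k! gives each Taylor coefficient.

1/8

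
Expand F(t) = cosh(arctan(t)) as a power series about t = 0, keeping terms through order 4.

-7*t^4/24 + t^2/2 + 1

Let u equal the inner series; expand the outer function in u and truncate.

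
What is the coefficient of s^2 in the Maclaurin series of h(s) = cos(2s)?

h(0) = 1
h′(0) = 0
h′′(0) = -4
So c_2 = h′′(0)/2! = -2.

-2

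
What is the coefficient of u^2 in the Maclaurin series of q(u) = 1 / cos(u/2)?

1/8

Write the quotient as an unknown series and match coefficients against numerator = denominator · series.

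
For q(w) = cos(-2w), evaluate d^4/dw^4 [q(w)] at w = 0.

From the series, [w^4] q = 2/3; multiply by 4! = 24 to get 16.

16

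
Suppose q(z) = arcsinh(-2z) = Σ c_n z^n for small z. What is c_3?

q(0) = 0
q′(0) = -2
q′′(0) = 0
q′′′(0) = 8
Dividing each by k! gives the coefficients c_0, ..., c_3.

4/3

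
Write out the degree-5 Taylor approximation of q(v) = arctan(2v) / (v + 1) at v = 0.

86*v^5/15 + 2*v^4/3 - 2*v^3/3 - 2*v^2 + 2*v

Use 1/(1 - r) = Σ r^k on the denominator, then take the Cauchy product.
[v^0] = 0;  [v^1] = 2;  [v^2] = -2;  [v^3] = -2/3;  [v^4] = 2/3;  [v^5] = 86/15.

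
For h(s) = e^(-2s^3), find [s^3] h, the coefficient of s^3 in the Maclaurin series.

-2

h(0) = 1
h′(0) = 0
h′′(0) = 0
h′′′(0) = -12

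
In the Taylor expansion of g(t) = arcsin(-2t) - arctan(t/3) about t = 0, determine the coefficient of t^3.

Combine the two series term by term.
g(0) = 0
g′(0) = -7/3
g′′(0) = 0
g′′′(0) = -214/27
So c_3 = g′′′(0)/3! = -107/81.

-107/81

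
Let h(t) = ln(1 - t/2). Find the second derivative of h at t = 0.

-1/4

Compute the successive derivatives at the expansion point and divide by k!.
The coefficient of t^2 in the expansion is -1/8, so h′′(0) = 2! * (-1/8) = -1/4.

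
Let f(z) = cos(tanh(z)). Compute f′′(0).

Substitute the inner expansion into the outer series and collect powers.
From the series, [z^2] f = -1/2; multiply by 2! = 2 to get -1.

-1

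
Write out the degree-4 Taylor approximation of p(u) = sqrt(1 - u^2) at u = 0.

-u^4/8 - u^2/2 + 1

p(0) = 1
p′(0) = 0
p′′(0) = -1
p′′′(0) = 0
p^(4)(0) = -3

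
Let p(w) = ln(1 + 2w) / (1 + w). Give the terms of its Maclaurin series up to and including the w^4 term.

-32*w^4/3 + 20*w^3/3 - 4*w^2 + 2*w

Multiply the two series term by term and collect like powers.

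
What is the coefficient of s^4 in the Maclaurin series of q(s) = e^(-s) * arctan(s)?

Expand each factor separately, then convolve coefficients.
q(0) = 0
q′(0) = 1
q′′(0) = -2
q′′′(0) = 1
q^(4)(0) = 4
Dividing each by k! gives the coefficients c_0, ..., c_4.

1/6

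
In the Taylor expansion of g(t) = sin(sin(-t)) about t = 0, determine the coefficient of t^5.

-1/10

Compose series: expand the inner function first, then feed it into the outer expansion.
g(0) = 0
g′(0) = -1
g′′(0) = 0
g′′′(0) = 2
g^(4)(0) = 0
g^(5)(0) = -12
Then c_k = g^(k)(0)/k! gives each Taylor coefficient.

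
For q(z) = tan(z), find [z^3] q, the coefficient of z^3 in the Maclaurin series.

1/3

Differentiate repeatedly and evaluate at the center.
q(0) = 0
q′(0) = 1
q′′(0) = 0
q′′′(0) = 2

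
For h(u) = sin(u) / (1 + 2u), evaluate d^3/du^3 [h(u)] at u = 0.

23

Expand each factor separately, then convolve coefficients.
The coefficient of u^3 in the expansion is 23/6, so h′′′(0) = 3! * (23/6) = 23.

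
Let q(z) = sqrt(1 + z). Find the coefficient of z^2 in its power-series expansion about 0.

[z^0] = 1;  [z^1] = 1/2;  [z^2] = -1/8.
So c_2 = q′′(0)/2! = -1/8.

-1/8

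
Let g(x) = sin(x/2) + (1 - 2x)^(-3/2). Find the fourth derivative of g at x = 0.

945

Expand each term separately and add.
The coefficient of x^4 in the expansion is 315/8, so g^(4)(0) = 4! * (315/8) = 945.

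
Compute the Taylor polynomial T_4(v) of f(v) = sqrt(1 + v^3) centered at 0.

f(0) = 1
f′(0) = 0
f′′(0) = 0
f′′′(0) = 3
f^(4)(0) = 0

v^3/2 + 1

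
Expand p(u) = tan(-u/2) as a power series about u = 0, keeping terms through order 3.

p(0) = 0
p′(0) = -1/2
p′′(0) = 0
p′′′(0) = -1/4

-u^3/24 - u/2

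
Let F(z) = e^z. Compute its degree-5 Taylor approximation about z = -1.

(z + 1)^5*e^(-1)/120 + (z + 1)^4*e^(-1)/24 + (z + 1)^3*e^(-1)/6 + (z + 1)^2*e^(-1)/2 + (z + 1)*e^(-1) + e^(-1)

Use the known series and substitute for the argument.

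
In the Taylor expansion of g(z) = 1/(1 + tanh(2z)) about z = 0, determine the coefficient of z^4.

16/3

Let u equal the inner series; expand the outer function in u and truncate.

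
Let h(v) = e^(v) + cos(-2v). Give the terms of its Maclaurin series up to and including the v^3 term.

v^3/6 - 3*v^2/2 + v + 2

Combine the two series term by term.
h(0) = 2
h′(0) = 1
h′′(0) = -3
h′′′(0) = 1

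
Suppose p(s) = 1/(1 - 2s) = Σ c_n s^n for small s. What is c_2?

Use the known series and substitute for the argument.
p(0) = 1
p′(0) = 2
p′′(0) = 8
Then c_k = p^(k)(0)/k! gives each Taylor coefficient.

4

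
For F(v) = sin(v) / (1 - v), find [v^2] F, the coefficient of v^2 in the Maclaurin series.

1

Multiply the numerator's expansion by the denominator's geometric series.
[v^0] = 0;  [v^1] = 1;  [v^2] = 1.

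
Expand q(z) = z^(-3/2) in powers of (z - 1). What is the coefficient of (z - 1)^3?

q(1) = 1
q′(1) = -3/2
q′′(1) = 15/4
q′′′(1) = -105/8
So c_3 = q′′′(1)/3! = -35/16.

-35/16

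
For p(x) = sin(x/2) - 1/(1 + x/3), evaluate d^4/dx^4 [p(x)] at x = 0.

Combine the two series term by term.
The coefficient of x^4 in the expansion is -1/81, so p^(4)(0) = 4! * (-1/81) = -8/27.

-8/27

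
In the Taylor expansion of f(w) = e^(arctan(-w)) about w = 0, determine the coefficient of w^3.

1/6

Plug the Maclaurin series of the inner function into that of the outer and collect terms.
f(0) = 1
f′(0) = -1
f′′(0) = 1
f′′′(0) = 1
Dividing each by k! gives the coefficients c_0, ..., c_3.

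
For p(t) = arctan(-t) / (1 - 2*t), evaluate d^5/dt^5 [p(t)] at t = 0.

Multiply the numerator's expansion by the denominator's geometric series.
From the series, [t^5] p = -223/15; multiply by 5! = 120 to get -1784.

-1784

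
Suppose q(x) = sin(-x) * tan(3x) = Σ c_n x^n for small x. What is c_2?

Multiply the two series term by term and collect like powers.
[x^0] = 0;  [x^1] = 0;  [x^2] = -3.

-3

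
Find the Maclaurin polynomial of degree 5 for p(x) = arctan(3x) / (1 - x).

213*x^5/5 - 6*x^4 - 6*x^3 + 3*x^2 + 3*x

Take the Cauchy product of the two expansions.
p(0) = 0
p′(0) = 3
p′′(0) = 6
p′′′(0) = -36
p^(4)(0) = -144
p^(5)(0) = 5112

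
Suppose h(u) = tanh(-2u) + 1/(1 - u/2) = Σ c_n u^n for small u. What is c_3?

67/24

Add the two expansions coefficient-wise.
h(0) = 1
h′(0) = -3/2
h′′(0) = 1/2
h′′′(0) = 67/4
So c_3 = h′′′(0)/3! = 67/24.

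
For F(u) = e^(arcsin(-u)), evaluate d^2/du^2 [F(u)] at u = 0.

Plug the Maclaurin series of the inner function into that of the outer and collect terms.
The coefficient of u^2 in the expansion is 1/2, so F′′(0) = 2! * (1/2) = 1.

1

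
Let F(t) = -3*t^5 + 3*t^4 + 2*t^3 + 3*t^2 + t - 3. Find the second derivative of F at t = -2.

From the series, [(t + 2)^2] F = 303; multiply by 2! = 2 to get 606.

606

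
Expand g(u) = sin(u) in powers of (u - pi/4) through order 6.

-sqrt(2)*(u - pi/4)^6/1440 + sqrt(2)*(u - pi/4)^5/240 + sqrt(2)*(u - pi/4)^4/48 - sqrt(2)*(u - pi/4)^3/12 - sqrt(2)*(u - pi/4)^2/4 + sqrt(2)*(u - pi/4)/2 + sqrt(2)/2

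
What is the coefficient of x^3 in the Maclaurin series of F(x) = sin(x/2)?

F(0) = 0
F′(0) = 1/2
F′′(0) = 0
F′′′(0) = -1/8

-1/48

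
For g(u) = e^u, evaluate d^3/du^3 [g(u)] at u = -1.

e^(-1)

The coefficient of (u + 1)^3 in the expansion is e^(-1)/6, so g′′′(-1) = 3! * (e^(-1)/6) = e^(-1).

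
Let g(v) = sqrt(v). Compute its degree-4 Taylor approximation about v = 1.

-5*(v - 1)^4/128 + (v - 1)^3/16 - (v - 1)^2/8 + (v - 1)/2 + 1

Differentiate repeatedly and evaluate at the center.
g(1) = 1
g′(1) = 1/2
g′′(1) = -1/4
g′′′(1) = 3/8
g^(4)(1) = -15/16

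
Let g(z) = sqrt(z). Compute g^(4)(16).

From the series, [(z - 16)^4] g = -5/2097152; multiply by 4! = 24 to get -15/262144.

-15/262144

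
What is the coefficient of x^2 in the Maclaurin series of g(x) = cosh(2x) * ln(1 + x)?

Take the Cauchy product of the two expansions.
g(0) = 0
g′(0) = 1
g′′(0) = -1
Then c_k = g^(k)(0)/k! gives each Taylor coefficient.

-1/2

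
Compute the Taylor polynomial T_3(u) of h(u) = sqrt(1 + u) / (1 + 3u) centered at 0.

Multiply the two series term by term and collect like powers.
h(0) = 1
h′(0) = -5/2
h′′(0) = 59/4
h′′′(0) = -1059/8

-353*u^3/16 + 59*u^2/8 - 5*u/2 + 1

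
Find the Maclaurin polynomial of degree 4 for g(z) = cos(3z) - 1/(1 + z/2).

Add the two expansions coefficient-wise.
g(0) = 0
g′(0) = 1/2
g′′(0) = -19/2
g′′′(0) = 3/4
g^(4)(0) = 159/2
Dividing each by k! gives the coefficients c_0, ..., c_4.

53*z^4/16 + z^3/8 - 19*z^2/4 + z/2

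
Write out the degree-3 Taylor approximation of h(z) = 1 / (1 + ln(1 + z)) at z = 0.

Expand as Σ (-1)^k u^k with u equal to the inner function's series.
[z^0] = 1;  [z^1] = -1;  [z^2] = 3/2;  [z^3] = -7/3.

-7*z^3/3 + 3*z^2/2 - z + 1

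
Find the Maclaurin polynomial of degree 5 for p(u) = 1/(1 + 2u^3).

1 - 2*u^3

[u^0] = 1;  [u^1] = 0;  [u^2] = 0;  [u^3] = -2;  [u^4] = 0;  [u^5] = 0.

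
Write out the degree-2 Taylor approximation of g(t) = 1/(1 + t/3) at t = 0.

Use the known series and substitute for the argument.
[t^0] = 1;  [t^1] = -1/3;  [t^2] = 1/9.

t^2/9 - t/3 + 1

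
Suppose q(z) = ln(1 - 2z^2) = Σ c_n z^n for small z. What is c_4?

Use the known series and substitute for the argument.
q(0) = 0
q′(0) = 0
q′′(0) = -4
q′′′(0) = 0
q^(4)(0) = -48
Then c_k = q^(k)(0)/k! gives each Taylor coefficient.

-2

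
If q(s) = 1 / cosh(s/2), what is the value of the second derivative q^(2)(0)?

-1/4

Divide the numerator series by the denominator series (power-series long division).
The coefficient of s^2 in the expansion is -1/8, so q′′(0) = 2! * (-1/8) = -1/4.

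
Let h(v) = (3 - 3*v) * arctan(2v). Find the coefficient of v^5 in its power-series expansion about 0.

Distribute the polynomial across the series and collect like powers.
[v^0] = 0;  [v^1] = 6;  [v^2] = -6;  [v^3] = -8;  [v^4] = 8;  [v^5] = 96/5.
So c_5 = h^(5)(0)/5! = 96/5.

96/5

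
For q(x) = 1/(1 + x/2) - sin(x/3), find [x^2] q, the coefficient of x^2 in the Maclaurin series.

1/4

Combine the two series term by term.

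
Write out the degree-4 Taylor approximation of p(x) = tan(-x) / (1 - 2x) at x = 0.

Multiply the two series term by term and collect like powers.
p(0) = 0
p′(0) = -1
p′′(0) = -4
p′′′(0) = -26
p^(4)(0) = -208

-26*x^4/3 - 13*x^3/3 - 2*x^2 - x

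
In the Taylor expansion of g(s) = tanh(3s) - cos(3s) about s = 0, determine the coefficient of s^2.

Add the two expansions coefficient-wise.
g(0) = -1
g′(0) = 3
g′′(0) = 9

9/2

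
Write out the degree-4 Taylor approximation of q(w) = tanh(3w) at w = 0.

-9*w^3 + 3*w

q(0) = 0
q′(0) = 3
q′′(0) = 0
q′′′(0) = -54
q^(4)(0) = 0
The Taylor polynomial is Σ q^(k)(0)/k! · w^k.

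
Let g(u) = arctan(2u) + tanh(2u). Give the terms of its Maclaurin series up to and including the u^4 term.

Expand each term separately and add.
g(0) = 0
g′(0) = 4
g′′(0) = 0
g′′′(0) = -32
g^(4)(0) = 0
The Taylor polynomial is Σ g^(k)(0)/k! · u^k.

-16*u^3/3 + 4*u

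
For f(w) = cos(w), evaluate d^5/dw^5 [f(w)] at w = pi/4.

-sqrt(2)/2

From the series, [(w - pi/4)^5] f = -sqrt(2)/240; multiply by 5! = 120 to get -sqrt(2)/2.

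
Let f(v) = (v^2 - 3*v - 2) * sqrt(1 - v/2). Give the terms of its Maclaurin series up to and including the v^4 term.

Multiply each power in the prefactor through the base expansion.
f(0) = -2
f′(0) = -5/2
f′′(0) = 29/8
f′′′(0) = -27/32
f^(4)(0) = -9/128
Dividing each by k! gives the coefficients c_0, ..., c_4.

-3*v^4/1024 - 9*v^3/64 + 29*v^2/16 - 5*v/2 - 2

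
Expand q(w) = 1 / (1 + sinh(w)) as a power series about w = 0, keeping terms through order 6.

77*w^6/45 - 181*w^5/120 + 4*w^4/3 - 7*w^3/6 + w^2 - w + 1

Expand as Σ (-1)^k u^k with u equal to the inner function's series.
q(0) = 1
q′(0) = -1
q′′(0) = 2
q′′′(0) = -7
q^(4)(0) = 32
q^(5)(0) = -181
q^(6)(0) = 1232
Dividing each by k! gives the coefficients c_0, ..., c_6.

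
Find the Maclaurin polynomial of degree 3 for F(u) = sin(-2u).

4*u^3/3 - 2*u

F(0) = 0
F′(0) = -2
F′′(0) = 0
F′′′(0) = 8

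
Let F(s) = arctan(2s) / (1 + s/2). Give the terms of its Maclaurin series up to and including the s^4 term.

Write out both Maclaurin series and multiply, keeping only the needed powers.

13*s^4/12 - 13*s^3/6 - s^2 + 2*s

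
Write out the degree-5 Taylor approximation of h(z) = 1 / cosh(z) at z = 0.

Invert the denominator's series and multiply.
h(0) = 1
h′(0) = 0
h′′(0) = -1
h′′′(0) = 0
h^(4)(0) = 5
h^(5)(0) = 0

5*z^4/24 - z^2/2 + 1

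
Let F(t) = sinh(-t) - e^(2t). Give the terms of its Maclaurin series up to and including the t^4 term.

Combine the two series term by term.
F(0) = -1
F′(0) = -3
F′′(0) = -4
F′′′(0) = -9
F^(4)(0) = -16
The Taylor polynomial is Σ F^(k)(0)/k! · t^k.

-2*t^4/3 - 3*t^3/2 - 2*t^2 - 3*t - 1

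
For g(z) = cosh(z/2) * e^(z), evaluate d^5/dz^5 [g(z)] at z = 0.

Write out both Maclaurin series and multiply, keeping only the needed powers.
The coefficient of z^5 in the expansion is 61/1920, so g^(5)(0) = 5! * (61/1920) = 61/16.

61/16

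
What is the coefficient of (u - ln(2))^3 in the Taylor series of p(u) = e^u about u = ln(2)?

1/3

Apply the Taylor formula c_k = f^(k)(a)/k!.
[(u - ln(2))^0] = 2;  [(u - ln(2))^1] = 2;  [(u - ln(2))^2] = 1;  [(u - ln(2))^3] = 1/3.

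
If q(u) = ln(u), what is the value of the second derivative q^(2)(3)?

-1/9

From the series, [(u - 3)^2] q = -1/18; multiply by 2! = 2 to get -1/9.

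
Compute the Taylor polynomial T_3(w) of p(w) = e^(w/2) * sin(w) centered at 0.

-w^3/24 + w^2/2 + w

Expand each factor separately, then convolve coefficients.
p(0) = 0
p′(0) = 1
p′′(0) = 1
p′′′(0) = -1/4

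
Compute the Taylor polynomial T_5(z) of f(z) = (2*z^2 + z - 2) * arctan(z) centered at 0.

-16*z^5/15 - z^4/3 + 8*z^3/3 + z^2 - 2*z

Multiply each power in the prefactor through the base expansion.
[z^0] = 0;  [z^1] = -2;  [z^2] = 1;  [z^3] = 8/3;  [z^4] = -1/3;  [z^5] = -16/15.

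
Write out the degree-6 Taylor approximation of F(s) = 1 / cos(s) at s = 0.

Write the quotient as an unknown series and match coefficients against numerator = denominator · series.

61*s^6/720 + 5*s^4/24 + s^2/2 + 1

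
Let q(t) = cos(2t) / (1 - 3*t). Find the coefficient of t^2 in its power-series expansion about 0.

7

Use 1/(1 - r) = Σ r^k on the denominator, then take the Cauchy product.
q(0) = 1
q′(0) = 3
q′′(0) = 14
So c_2 = q′′(0)/2! = 7.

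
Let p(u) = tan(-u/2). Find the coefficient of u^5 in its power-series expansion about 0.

-1/240

[u^0] = 0;  [u^1] = -1/2;  [u^2] = 0;  [u^3] = -1/24;  [u^4] = 0;  [u^5] = -1/240.
So c_5 = p^(5)(0)/5! = -1/240.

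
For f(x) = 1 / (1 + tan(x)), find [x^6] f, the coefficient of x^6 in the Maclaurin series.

Use the geometric series for the reciprocal, then substitute.
So c_6 = f^(6)(0)/6! = 122/45.

122/45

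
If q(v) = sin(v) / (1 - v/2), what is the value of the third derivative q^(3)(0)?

1/2

Take the Cauchy product of the two expansions.
The coefficient of v^3 in the expansion is 1/12, so q′′′(0) = 3! * (1/12) = 1/2.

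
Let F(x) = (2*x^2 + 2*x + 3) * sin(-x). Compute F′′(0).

Shift and add copies of the series according to the polynomial's terms.
The coefficient of x^2 in the expansion is -2, so F′′(0) = 2! * (-2) = -4.

-4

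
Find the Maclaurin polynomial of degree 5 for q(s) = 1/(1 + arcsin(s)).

Substitute the inner expansion into the outer series and collect powers.
q(0) = 1
q′(0) = -1
q′′(0) = 2
q′′′(0) = -7
q^(4)(0) = 32
q^(5)(0) = -189

-63*s^5/40 + 4*s^4/3 - 7*s^3/6 + s^2 - s + 1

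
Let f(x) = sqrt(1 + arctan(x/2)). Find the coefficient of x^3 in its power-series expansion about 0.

Substitute the inner expansion into the outer series and collect powers.
[x^0] = 1;  [x^1] = 1/4;  [x^2] = -1/32;  [x^3] = -5/384.

-5/384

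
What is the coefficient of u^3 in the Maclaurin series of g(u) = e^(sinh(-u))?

Compose series: expand the inner function first, then feed it into the outer expansion.
g(0) = 1
g′(0) = -1
g′′(0) = 1
g′′′(0) = -2
Dividing each by k! gives the coefficients c_0, ..., c_3.

-1/3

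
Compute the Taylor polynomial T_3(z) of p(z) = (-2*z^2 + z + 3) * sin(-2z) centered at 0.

8*z^3 - 2*z^2 - 6*z

Shift and add copies of the series according to the polynomial's terms.
p(0) = 0
p′(0) = -6
p′′(0) = -4
p′′′(0) = 48
Dividing each by k! gives the coefficients c_0, ..., c_3.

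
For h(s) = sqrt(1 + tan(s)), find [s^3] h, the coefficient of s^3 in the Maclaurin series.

Substitute the inner expansion into the outer series and collect powers.
[s^0] = 1;  [s^1] = 1/2;  [s^2] = -1/8;  [s^3] = 11/48.

11/48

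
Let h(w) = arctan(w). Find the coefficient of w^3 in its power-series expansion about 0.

h(0) = 0
h′(0) = 1
h′′(0) = 0
h′′′(0) = -2
Dividing each by k! gives the coefficients c_0, ..., c_3.

-1/3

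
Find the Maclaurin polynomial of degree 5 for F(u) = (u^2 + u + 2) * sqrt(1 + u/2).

29*u^5/4096 - 29*u^4/1024 + 15*u^3/64 + 19*u^2/16 + 3*u/2 + 2

Distribute the polynomial across the series and collect like powers.
[u^0] = 2;  [u^1] = 3/2;  [u^2] = 19/16;  [u^3] = 15/64;  [u^4] = -29/1024;  [u^5] = 29/4096.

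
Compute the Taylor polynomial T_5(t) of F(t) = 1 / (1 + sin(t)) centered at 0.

-61*t^5/120 + 2*t^4/3 - 5*t^3/6 + t^2 - t + 1

Write 1/(1+u) = 1 - u + u^2 - u^3 + ... and substitute the series for u.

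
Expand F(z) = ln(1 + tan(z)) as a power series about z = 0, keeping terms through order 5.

2*z^5/3 - 7*z^4/12 + 2*z^3/3 - z^2/2 + z

Compose series: expand the inner function first, then feed it into the outer expansion.
F(0) = 0
F′(0) = 1
F′′(0) = -1
F′′′(0) = 4
F^(4)(0) = -14
F^(5)(0) = 80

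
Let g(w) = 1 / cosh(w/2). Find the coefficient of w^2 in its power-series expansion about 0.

Invert the denominator's series and multiply.
g(0) = 1
g′(0) = 0
g′′(0) = -1/4
Dividing each by k! gives the coefficients c_0, ..., c_2.

-1/8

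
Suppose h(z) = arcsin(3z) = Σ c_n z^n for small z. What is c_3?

9/2

h(0) = 0
h′(0) = 3
h′′(0) = 0
h′′′(0) = 27
The Taylor polynomial is Σ h^(k)(0)/k! · z^k.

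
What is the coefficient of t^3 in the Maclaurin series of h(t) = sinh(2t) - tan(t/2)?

Add the two expansions coefficient-wise.
[t^0] = 0;  [t^1] = 3/2;  [t^2] = 0;  [t^3] = 31/24.

31/24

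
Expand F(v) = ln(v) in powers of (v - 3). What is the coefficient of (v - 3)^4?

F(3) = ln(3)
F′(3) = 1/3
F′′(3) = -1/9
F′′′(3) = 2/27
F^(4)(3) = -2/27
Then c_k = F^(k)(3)/k! gives each Taylor coefficient.

-1/324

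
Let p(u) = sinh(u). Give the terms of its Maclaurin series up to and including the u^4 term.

u^3/6 + u

p(0) = 0
p′(0) = 1
p′′(0) = 0
p′′′(0) = 1
p^(4)(0) = 0
Dividing each by k! gives the coefficients c_0, ..., c_4.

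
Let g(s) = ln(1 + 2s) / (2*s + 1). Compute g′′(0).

-12

Expand 1/(denominator) as a geometric series and multiply by the numerator's series.
The coefficient of s^2 in the expansion is -6, so g′′(0) = 2! * (-6) = -12.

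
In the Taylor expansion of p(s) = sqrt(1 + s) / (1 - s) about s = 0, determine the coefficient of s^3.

23/16

Write out both Maclaurin series and multiply, keeping only the needed powers.
[s^0] = 1;  [s^1] = 3/2;  [s^2] = 11/8;  [s^3] = 23/16.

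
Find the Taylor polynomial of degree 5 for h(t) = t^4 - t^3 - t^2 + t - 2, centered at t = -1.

(t + 1)^4 - 5*(t + 1)^3 + 8*(t + 1)^2 - 4*(t + 1) - 2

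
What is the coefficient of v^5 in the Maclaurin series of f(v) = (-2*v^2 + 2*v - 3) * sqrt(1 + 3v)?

-7587/256

Distribute the polynomial across the series and collect like powers.
f(0) = -3
f′(0) = -5/2
f′′(0) = 35/4
f′′′(0) = -495/8
f^(4)(0) = 5805/16
f^(5)(0) = -113805/32
So c_5 = f^(5)(0)/5! = -7587/256.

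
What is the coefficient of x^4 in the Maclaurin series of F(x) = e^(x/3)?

1/1944

Differentiate repeatedly and evaluate at the center.
So c_4 = F^(4)(0)/4! = 1/1944.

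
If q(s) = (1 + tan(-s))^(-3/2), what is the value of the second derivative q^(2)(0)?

15/4

Let u equal the inner series; expand the outer function in u and truncate.
From the series, [s^2] q = 15/8; multiply by 2! = 2 to get 15/4.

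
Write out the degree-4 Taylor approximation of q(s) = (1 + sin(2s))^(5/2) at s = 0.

Let u equal the inner series; expand the outer function in u and truncate.
q(0) = 1
q′(0) = 5
q′′(0) = 15
q′′′(0) = -5
q^(4)(0) = -255

-85*s^4/8 - 5*s^3/6 + 15*s^2/2 + 5*s + 1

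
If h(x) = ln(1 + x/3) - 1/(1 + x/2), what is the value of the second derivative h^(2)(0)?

Combine the two series term by term.
The coefficient of x^2 in the expansion is -11/36, so h′′(0) = 2! * (-11/36) = -11/18.

-11/18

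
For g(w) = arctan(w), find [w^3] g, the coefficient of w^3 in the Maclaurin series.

-1/3

Differentiate repeatedly and evaluate at the center.
g(0) = 0
g′(0) = 1
g′′(0) = 0
g′′′(0) = -2
Dividing each by k! gives the coefficients c_0, ..., c_3.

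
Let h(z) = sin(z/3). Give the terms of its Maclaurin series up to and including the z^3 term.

-z^3/162 + z/3

[z^0] = 0;  [z^1] = 1/3;  [z^2] = 0;  [z^3] = -1/162.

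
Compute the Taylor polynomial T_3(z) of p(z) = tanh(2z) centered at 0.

Apply the Taylor formula c_k = f^(k)(a)/k!.
p(0) = 0
p′(0) = 2
p′′(0) = 0
p′′′(0) = -16

-8*z^3/3 + 2*z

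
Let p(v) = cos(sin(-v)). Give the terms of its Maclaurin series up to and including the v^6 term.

-37*v^6/720 + 5*v^4/24 - v^2/2 + 1

Substitute the inner expansion into the outer series and collect powers.
[v^0] = 1;  [v^1] = 0;  [v^2] = -1/2;  [v^3] = 0;  [v^4] = 5/24;  [v^5] = 0;  [v^6] = -37/720.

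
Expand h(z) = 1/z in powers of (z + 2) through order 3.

-(z + 2)^3/16 - (z + 2)^2/8 - (z + 2)/4 - 1/2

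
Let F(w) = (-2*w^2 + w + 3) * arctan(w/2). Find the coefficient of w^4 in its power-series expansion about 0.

-1/24

Shift and add copies of the series according to the polynomial's terms.
F(0) = 0
F′(0) = 3/2
F′′(0) = 1
F′′′(0) = -27/4
F^(4)(0) = -1
Dividing each by k! gives the coefficients c_0, ..., c_4.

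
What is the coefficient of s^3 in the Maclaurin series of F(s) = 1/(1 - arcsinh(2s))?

Substitute the inner expansion into the outer series and collect powers.
So c_3 = F′′′(0)/3! = 20/3.

20/3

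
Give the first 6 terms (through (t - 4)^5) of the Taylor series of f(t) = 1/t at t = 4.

Use the known series and substitute for the argument.
f(4) = 1/4
f′(4) = -1/16
f′′(4) = 1/32
f′′′(4) = -3/128
f^(4)(4) = 3/128
f^(5)(4) = -15/512

-(t - 4)^5/4096 + (t - 4)^4/1024 - (t - 4)^3/256 + (t - 4)^2/64 - (t - 4)/16 + 1/4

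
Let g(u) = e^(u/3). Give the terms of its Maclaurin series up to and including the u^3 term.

u^3/162 + u^2/18 + u/3 + 1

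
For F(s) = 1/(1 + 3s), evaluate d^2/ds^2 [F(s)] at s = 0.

18

Apply the Taylor formula c_k = f^(k)(a)/k!.
The coefficient of s^2 in the expansion is 9, so F′′(0) = 2! * (9) = 18.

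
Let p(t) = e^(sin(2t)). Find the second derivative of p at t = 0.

4

Plug the Maclaurin series of the inner function into that of the outer and collect terms.
From the series, [t^2] p = 2; multiply by 2! = 2 to get 4.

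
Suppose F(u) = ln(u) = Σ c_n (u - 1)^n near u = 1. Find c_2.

-1/2

F(1) = 0
F′(1) = 1
F′′(1) = -1
The Taylor polynomial is Σ F^(k)(1)/k! · (u - 1)^k.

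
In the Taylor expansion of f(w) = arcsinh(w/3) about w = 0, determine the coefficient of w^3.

f(0) = 0
f′(0) = 1/3
f′′(0) = 0
f′′′(0) = -1/27

-1/162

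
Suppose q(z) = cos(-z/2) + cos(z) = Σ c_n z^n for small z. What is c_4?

17/384

Combine the two series term by term.
So c_4 = q^(4)(0)/4! = 17/384.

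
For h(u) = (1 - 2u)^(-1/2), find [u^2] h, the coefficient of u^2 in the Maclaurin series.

3/2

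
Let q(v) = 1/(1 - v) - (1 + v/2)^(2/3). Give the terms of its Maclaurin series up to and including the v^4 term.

3895*v^4/3888 + 161*v^3/162 + 37*v^2/36 + 2*v/3

Combine the two series term by term.
q(0) = 0
q′(0) = 2/3
q′′(0) = 37/18
q′′′(0) = 161/27
q^(4)(0) = 3895/162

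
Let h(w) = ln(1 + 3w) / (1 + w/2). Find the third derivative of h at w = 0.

72

Write out both Maclaurin series and multiply, keeping only the needed powers.
The coefficient of w^3 in the expansion is 12, so h′′′(0) = 3! * (12) = 72.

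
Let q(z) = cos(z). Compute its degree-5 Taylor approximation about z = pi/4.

q(pi/4) = sqrt(2)/2
q′(pi/4) = -sqrt(2)/2
q′′(pi/4) = -sqrt(2)/2
q′′′(pi/4) = sqrt(2)/2
q^(4)(pi/4) = sqrt(2)/2
q^(5)(pi/4) = -sqrt(2)/2
Then c_k = q^(k)(pi/4)/k! gives each Taylor coefficient.

-sqrt(2)*(z - pi/4)^5/240 + sqrt(2)*(z - pi/4)^4/48 + sqrt(2)*(z - pi/4)^3/12 - sqrt(2)*(z - pi/4)^2/4 - sqrt(2)*(z - pi/4)/2 + sqrt(2)/2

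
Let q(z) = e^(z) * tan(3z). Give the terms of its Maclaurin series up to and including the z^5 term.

1481*z^5/40 + 19*z^4/2 + 21*z^3/2 + 3*z^2 + 3*z

Take the Cauchy product of the two expansions.
[z^0] = 0;  [z^1] = 3;  [z^2] = 3;  [z^3] = 21/2;  [z^4] = 19/2;  [z^5] = 1481/40.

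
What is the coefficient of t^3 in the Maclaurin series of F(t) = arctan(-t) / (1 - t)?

Write out both Maclaurin series and multiply, keeping only the needed powers.
F(0) = 0
F′(0) = -1
F′′(0) = -2
F′′′(0) = -4
The Taylor polynomial is Σ F^(k)(0)/k! · t^k.

-2/3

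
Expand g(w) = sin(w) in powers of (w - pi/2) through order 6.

-(w - pi/2)^6/720 + (w - pi/2)^4/24 - (w - pi/2)^2/2 + 1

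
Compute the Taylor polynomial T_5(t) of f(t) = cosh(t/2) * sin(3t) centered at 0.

941*t^5/640 - 33*t^3/8 + 3*t

Multiply the two series term by term and collect like powers.
f(0) = 0
f′(0) = 3
f′′(0) = 0
f′′′(0) = -99/4
f^(4)(0) = 0
f^(5)(0) = 2823/16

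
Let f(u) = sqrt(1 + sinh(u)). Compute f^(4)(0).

Compose series: expand the inner function first, then feed it into the outer expansion.
The coefficient of u^4 in the expansion is -31/384, so f^(4)(0) = 4! * (-31/384) = -31/16.

-31/16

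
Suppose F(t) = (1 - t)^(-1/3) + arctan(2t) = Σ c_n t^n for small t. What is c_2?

2/9

Combine the two series term by term.
F(0) = 1
F′(0) = 7/3
F′′(0) = 4/9
Then c_k = F^(k)(0)/k! gives each Taylor coefficient.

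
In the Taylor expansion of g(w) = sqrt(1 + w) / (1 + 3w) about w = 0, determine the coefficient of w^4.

8467/128

Expand each factor separately, then convolve coefficients.
[w^0] = 1;  [w^1] = -5/2;  [w^2] = 59/8;  [w^3] = -353/16;  [w^4] = 8467/128.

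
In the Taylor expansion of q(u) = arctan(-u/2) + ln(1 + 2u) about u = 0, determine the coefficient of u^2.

-2

Expand each term separately and add.
[u^0] = 0;  [u^1] = 3/2;  [u^2] = -2.
So c_2 = q′′(0)/2! = -2.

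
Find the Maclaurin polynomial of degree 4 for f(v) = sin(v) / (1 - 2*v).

23*v^4/3 + 23*v^3/6 + 2*v^2 + v

Multiply the numerator's expansion by the denominator's geometric series.
f(0) = 0
f′(0) = 1
f′′(0) = 4
f′′′(0) = 23
f^(4)(0) = 184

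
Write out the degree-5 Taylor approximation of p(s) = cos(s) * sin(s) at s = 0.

Write out both Maclaurin series and multiply, keeping only the needed powers.
[s^0] = 0;  [s^1] = 1;  [s^2] = 0;  [s^3] = -2/3;  [s^4] = 0;  [s^5] = 2/15.

2*s^5/15 - 2*s^3/3 + s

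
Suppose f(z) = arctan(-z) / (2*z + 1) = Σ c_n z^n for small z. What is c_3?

-11/3

Use 1/(1 - r) = Σ r^k on the denominator, then take the Cauchy product.
f(0) = 0
f′(0) = -1
f′′(0) = 4
f′′′(0) = -22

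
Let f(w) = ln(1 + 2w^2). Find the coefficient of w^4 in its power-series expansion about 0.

Use the known series and substitute for the argument.
[w^0] = 0;  [w^1] = 0;  [w^2] = 2;  [w^3] = 0;  [w^4] = -2.

-2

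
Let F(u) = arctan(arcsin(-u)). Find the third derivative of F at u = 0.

1

Compose series: expand the inner function first, then feed it into the outer expansion.
From the series, [u^3] F = 1/6; multiply by 3! = 6 to get 1.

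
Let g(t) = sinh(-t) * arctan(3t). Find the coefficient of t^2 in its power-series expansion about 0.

Write out both Maclaurin series and multiply, keeping only the needed powers.

-3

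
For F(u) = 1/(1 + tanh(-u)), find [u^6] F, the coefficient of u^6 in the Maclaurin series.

2/45

Let u equal the inner series; expand the outer function in u and truncate.
F(0) = 1
F′(0) = 1
F′′(0) = 2
F′′′(0) = 4
F^(4)(0) = 8
F^(5)(0) = 16
F^(6)(0) = 32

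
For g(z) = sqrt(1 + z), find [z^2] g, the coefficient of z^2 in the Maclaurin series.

-1/8

g(0) = 1
g′(0) = 1/2
g′′(0) = -1/4
So c_2 = g′′(0)/2! = -1/8.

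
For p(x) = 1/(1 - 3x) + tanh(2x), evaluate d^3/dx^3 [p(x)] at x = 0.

Add the two expansions coefficient-wise.
The coefficient of x^3 in the expansion is 73/3, so p′′′(0) = 3! * (73/3) = 146.

146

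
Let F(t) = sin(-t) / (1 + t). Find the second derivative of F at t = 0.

Take the Cauchy product of the two expansions.
The coefficient of t^2 in the expansion is 1, so F′′(0) = 2! * (1) = 2.

2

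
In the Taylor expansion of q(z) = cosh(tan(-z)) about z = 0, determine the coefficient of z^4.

3/8

Compose series: expand the inner function first, then feed it into the outer expansion.
q(0) = 1
q′(0) = 0
q′′(0) = 1
q′′′(0) = 0
q^(4)(0) = 9
Dividing each by k! gives the coefficients c_0, ..., c_4.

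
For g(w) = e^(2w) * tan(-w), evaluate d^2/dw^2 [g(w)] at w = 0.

-4

Write out both Maclaurin series and multiply, keeping only the needed powers.
From the series, [w^2] g = -2; multiply by 2! = 2 to get -4.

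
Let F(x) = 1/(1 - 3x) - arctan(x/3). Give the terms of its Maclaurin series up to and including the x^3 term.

Expand each term separately and add.

2188*x^3/81 + 9*x^2 + 8*x/3 + 1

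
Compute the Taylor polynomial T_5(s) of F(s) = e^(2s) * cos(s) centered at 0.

Multiply the two series term by term and collect like powers.
F(0) = 1
F′(0) = 2
F′′(0) = 3
F′′′(0) = 2
F^(4)(0) = -7
F^(5)(0) = -38

-19*s^5/60 - 7*s^4/24 + s^3/3 + 3*s^2/2 + 2*s + 1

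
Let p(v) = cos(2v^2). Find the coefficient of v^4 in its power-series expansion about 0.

-2

Apply the Taylor formula c_k = f^(k)(a)/k!.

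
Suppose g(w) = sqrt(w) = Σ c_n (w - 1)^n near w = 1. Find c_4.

g(1) = 1
g′(1) = 1/2
g′′(1) = -1/4
g′′′(1) = 3/8
g^(4)(1) = -15/16
The Taylor polynomial is Σ g^(k)(1)/k! · (w - 1)^k.

-5/128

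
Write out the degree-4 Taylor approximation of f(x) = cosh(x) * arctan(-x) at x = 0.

-x^3/6 - x

Write out both Maclaurin series and multiply, keeping only the needed powers.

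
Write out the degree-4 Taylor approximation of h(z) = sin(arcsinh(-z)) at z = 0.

z^3/3 - z

Substitute the inner expansion into the outer series and collect powers.
h(0) = 0
h′(0) = -1
h′′(0) = 0
h′′′(0) = 2
h^(4)(0) = 0
Dividing each by k! gives the coefficients c_0, ..., c_4.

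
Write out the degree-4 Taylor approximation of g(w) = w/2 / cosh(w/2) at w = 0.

Invert the denominator's series and multiply.
g(0) = 0
g′(0) = 1/2
g′′(0) = 0
g′′′(0) = -3/8
g^(4)(0) = 0

-w^3/16 + w/2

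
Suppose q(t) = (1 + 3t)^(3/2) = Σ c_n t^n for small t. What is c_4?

243/128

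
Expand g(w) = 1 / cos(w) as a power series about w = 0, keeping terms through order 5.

Divide the numerator series by the denominator series (power-series long division).
g(0) = 1
g′(0) = 0
g′′(0) = 1
g′′′(0) = 0
g^(4)(0) = 5
g^(5)(0) = 0

5*w^4/24 + w^2/2 + 1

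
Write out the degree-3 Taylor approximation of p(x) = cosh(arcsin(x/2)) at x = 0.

x^2/8 + 1

Plug the Maclaurin series of the inner function into that of the outer and collect terms.
p(0) = 1
p′(0) = 0
p′′(0) = 1/4
p′′′(0) = 0
Then c_k = p^(k)(0)/k! gives each Taylor coefficient.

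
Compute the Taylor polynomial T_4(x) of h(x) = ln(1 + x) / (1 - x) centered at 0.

7*x^4/12 + 5*x^3/6 + x^2/2 + x

Use 1/(1 - r) = Σ r^k on the denominator, then take the Cauchy product.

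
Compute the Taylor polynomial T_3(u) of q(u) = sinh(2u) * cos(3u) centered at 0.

Write out both Maclaurin series and multiply, keeping only the needed powers.
q(0) = 0
q′(0) = 2
q′′(0) = 0
q′′′(0) = -46

-23*u^3/3 + 2*u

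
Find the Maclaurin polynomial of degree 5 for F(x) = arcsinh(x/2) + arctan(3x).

62211*x^5/1280 - 433*x^3/48 + 7*x/2

Combine the two series term by term.
F(0) = 0
F′(0) = 7/2
F′′(0) = 0
F′′′(0) = -433/8
F^(4)(0) = 0
F^(5)(0) = 186633/32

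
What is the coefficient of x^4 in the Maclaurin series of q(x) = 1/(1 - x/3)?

1/81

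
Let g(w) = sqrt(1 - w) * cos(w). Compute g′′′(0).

9/8

Take the Cauchy product of the two expansions.
From the series, [w^3] g = 3/16; multiply by 3! = 6 to get 9/8.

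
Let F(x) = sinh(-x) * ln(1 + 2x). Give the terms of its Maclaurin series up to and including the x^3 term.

Expand each factor separately, then convolve coefficients.

2*x^3 - 2*x^2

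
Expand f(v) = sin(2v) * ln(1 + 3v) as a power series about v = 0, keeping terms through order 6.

Expand each factor separately, then convolve coefficients.

86*v^6 - 69*v^5/2 + 14*v^4 - 9*v^3 + 6*v^2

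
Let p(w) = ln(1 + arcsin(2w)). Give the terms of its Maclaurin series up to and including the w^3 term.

Let u equal the inner series; expand the outer function in u and truncate.
p(0) = 0
p′(0) = 2
p′′(0) = -4
p′′′(0) = 24

4*w^3 - 2*w^2 + 2*w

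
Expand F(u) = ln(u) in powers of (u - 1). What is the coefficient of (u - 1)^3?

1/3

[(u - 1)^0] = 0;  [(u - 1)^1] = 1;  [(u - 1)^2] = -1/2;  [(u - 1)^3] = 1/3.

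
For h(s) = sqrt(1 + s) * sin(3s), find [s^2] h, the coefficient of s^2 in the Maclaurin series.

3/2

Write out both Maclaurin series and multiply, keeping only the needed powers.
[s^0] = 0;  [s^1] = 3;  [s^2] = 3/2.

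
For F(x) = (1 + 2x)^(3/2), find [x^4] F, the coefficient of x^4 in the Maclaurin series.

[x^0] = 1;  [x^1] = 3;  [x^2] = 3/2;  [x^3] = -1/2;  [x^4] = 3/8.
So c_4 = F^(4)(0)/4! = 3/8.

3/8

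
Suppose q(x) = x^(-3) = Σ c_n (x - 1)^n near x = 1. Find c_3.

-10

q(1) = 1
q′(1) = -3
q′′(1) = 12
q′′′(1) = -60
So c_3 = q′′′(1)/3! = -10.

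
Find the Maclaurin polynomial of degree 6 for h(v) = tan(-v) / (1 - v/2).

Take the Cauchy product of the two expansions.
h(0) = 0
h′(0) = -1
h′′(0) = -1
h′′′(0) = -7/2
h^(4)(0) = -7
h^(5)(0) = -67/2
h^(6)(0) = -201/2

-67*v^6/480 - 67*v^5/240 - 7*v^4/24 - 7*v^3/12 - v^2/2 - v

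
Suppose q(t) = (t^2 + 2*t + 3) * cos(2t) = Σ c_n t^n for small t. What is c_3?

Multiply each power in the prefactor through the base expansion.
[t^0] = 3;  [t^1] = 2;  [t^2] = -5;  [t^3] = -4.

-4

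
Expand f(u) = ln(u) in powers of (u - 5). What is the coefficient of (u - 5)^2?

-1/50

f(5) = ln(5)
f′(5) = 1/5
f′′(5) = -1/25
Dividing each by k! gives the coefficients c_0, ..., c_2.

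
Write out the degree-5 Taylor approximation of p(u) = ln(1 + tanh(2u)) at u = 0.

Compose series: expand the inner function first, then feed it into the outer expansion.
[u^0] = 0;  [u^1] = 2;  [u^2] = -2;  [u^3] = 0;  [u^4] = 4/3;  [u^5] = 0.

4*u^4/3 - 2*u^2 + 2*u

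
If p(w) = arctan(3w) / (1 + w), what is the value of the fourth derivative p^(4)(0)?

144

Multiply the two series term by term and collect like powers.
The coefficient of w^4 in the expansion is 6, so p^(4)(0) = 4! * (6) = 144.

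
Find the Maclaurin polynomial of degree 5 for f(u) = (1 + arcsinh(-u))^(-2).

Plug the Maclaurin series of the inner function into that of the outer and collect terms.
f(0) = 1
f′(0) = 2
f′′(0) = 6
f′′′(0) = 22
f^(4)(0) = 96
f^(5)(0) = 498
Then c_k = f^(k)(0)/k! gives each Taylor coefficient.

83*u^5/20 + 4*u^4 + 11*u^3/3 + 3*u^2 + 2*u + 1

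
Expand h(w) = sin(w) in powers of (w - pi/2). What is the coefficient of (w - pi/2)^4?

1/24

h(pi/2) = 1
h′(pi/2) = 0
h′′(pi/2) = -1
h′′′(pi/2) = 0
h^(4)(pi/2) = 1
So c_4 = h^(4)(pi/2)/4! = 1/24.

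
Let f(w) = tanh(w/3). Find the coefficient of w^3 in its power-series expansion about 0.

-1/81

f(0) = 0
f′(0) = 1/3
f′′(0) = 0
f′′′(0) = -2/27
The Taylor polynomial is Σ f^(k)(0)/k! · w^k.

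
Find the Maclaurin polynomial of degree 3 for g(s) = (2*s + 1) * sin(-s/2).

s^3/48 - s^2 - s/2

Distribute the polynomial across the series and collect like powers.
g(0) = 0
g′(0) = -1/2
g′′(0) = -2
g′′′(0) = 1/8
Then c_k = g^(k)(0)/k! gives each Taylor coefficient.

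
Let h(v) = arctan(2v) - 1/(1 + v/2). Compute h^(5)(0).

Combine the two series term by term.
The coefficient of v^5 in the expansion is 1029/160, so h^(5)(0) = 5! * (1029/160) = 3087/4.

3087/4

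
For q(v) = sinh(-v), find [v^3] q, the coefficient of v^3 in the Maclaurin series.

Differentiate repeatedly and evaluate at the center.
q(0) = 0
q′(0) = -1
q′′(0) = 0
q′′′(0) = -1

-1/6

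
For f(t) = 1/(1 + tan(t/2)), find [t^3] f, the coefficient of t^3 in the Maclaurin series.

-1/6

Substitute the inner expansion into the outer series and collect powers.
f(0) = 1
f′(0) = -1/2
f′′(0) = 1/2
f′′′(0) = -1
So c_3 = f′′′(0)/3! = -1/6.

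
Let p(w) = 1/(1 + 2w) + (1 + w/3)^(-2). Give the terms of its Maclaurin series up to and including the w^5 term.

-2594*w^5/81 + 1301*w^4/81 - 220*w^3/27 + 13*w^2/3 - 8*w/3 + 2

Combine the two series term by term.
p(0) = 2
p′(0) = -8/3
p′′(0) = 26/3
p′′′(0) = -440/9
p^(4)(0) = 10408/27
p^(5)(0) = -103760/27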